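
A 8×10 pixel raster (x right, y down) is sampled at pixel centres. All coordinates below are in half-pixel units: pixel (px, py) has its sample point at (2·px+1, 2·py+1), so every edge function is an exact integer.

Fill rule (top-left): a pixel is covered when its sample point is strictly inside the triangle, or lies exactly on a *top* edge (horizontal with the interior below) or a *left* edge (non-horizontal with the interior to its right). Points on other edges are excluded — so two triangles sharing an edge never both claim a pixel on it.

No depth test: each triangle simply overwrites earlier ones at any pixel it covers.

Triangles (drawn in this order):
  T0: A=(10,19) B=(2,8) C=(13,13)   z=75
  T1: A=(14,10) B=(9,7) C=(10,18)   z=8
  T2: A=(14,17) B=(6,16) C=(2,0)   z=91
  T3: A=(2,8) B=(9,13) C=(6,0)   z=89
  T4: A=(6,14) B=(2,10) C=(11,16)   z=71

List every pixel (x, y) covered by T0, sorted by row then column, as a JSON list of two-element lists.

T0:
  2·area = 81
  edge (10, 19)→(2, 8): d=(-8,-11) top-left  bias=+0
  edge (2, 8)→(13, 13): d=(11,5) right/bottom  bias=-1
  edge (13, 13)→(10, 19): d=(-3,6) right/bottom  bias=-1
    (1,4)@(3, 9): e=[3,6,72] → #
    (2,4)@(5, 9): e=[25,-4,60] → ·
    (7,4)@(15, 9): e=[135,-54,0] → ·  [on edge]
    (1,5)@(3, 11): e=[-13,28,66] → ·
    (2,5)@(5, 11): e=[9,18,54] → #
    (3,5)@(7, 11): e=[31,8,42] → #
    (4,5)@(9, 11): e=[53,-2,30] → ·
    (2,6)@(5, 13): e=[-7,40,48] → ·
    (3,6)@(7, 13): e=[15,30,36] → #
    (4,6)@(9, 13): e=[37,20,24] → #
    (5,6)@(11, 13): e=[59,10,12] → #
    (6,6)@(13, 13): e=[81,0,0] → ·  [on edge]
    (5,8)@(11, 17): e=[27,54,0] → ·  [on edge]
  covered (9 px):
    · · · · · · · ·
    · · · · · · · ·
    · · · · · · · ·
    · · · · · · · ·
    · # · · · · · ·
    · · # # · · · ·
    · · · # # # · ·
    · · · · # # · ·
    · · · · # · · ·
    · · · · · · · ·
T1:
  2·area = 52  (B↔C swapped to make it positive)
  edge (14, 10)→(10, 18): d=(-4,8) right/bottom  bias=-1
  edge (10, 18)→(9, 7): d=(-1,-11) top-left  bias=+0
  edge (9, 7)→(14, 10): d=(5,3) right/bottom  bias=-1
    (4,3)@(9, 7): e=[52,0,0] → ·  [on edge]
    (5,4)@(11, 9): e=[28,20,4] → #
    (6,4)@(13, 9): e=[12,42,-2] → ·
    (5,5)@(11, 11): e=[20,18,14] → #
    (6,5)@(13, 11): e=[4,40,8] → #
    (7,5)@(15, 11): e=[-12,62,2] → ·
    (5,6)@(11, 13): e=[12,16,24] → #
    (6,6)@(13, 13): e=[-4,38,18] → ·
    (5,7)@(11, 15): e=[4,14,34] → #
    (6,7)@(13, 15): e=[-12,36,28] → ·
    (5,8)@(11, 17): e=[-4,12,44] → ·
  covered (5 px):
    · · · · · · · ·
    · · · · · · · ·
    · · · · · · · ·
    · · · · · · · ·
    · · · · · # · ·
    · · · · · # # ·
    · · · · · # · ·
    · · · · · # · ·
    · · · · · · · ·
    · · · · · · · ·
T2:
  2·area = 124
  edge (14, 17)→(6, 16): d=(-8,-1) top-left  bias=+0
  edge (6, 16)→(2, 0): d=(-4,-16) top-left  bias=+0
  edge (2, 0)→(14, 17): d=(12,17) right/bottom  bias=-1
    (1,1)@(3, 3): e=[101,4,19] → #
    (2,1)@(5, 3): e=[103,36,-15] → ·
    (1,2)@(3, 5): e=[85,-4,43] → ·
    (2,2)@(5, 5): e=[87,28,9] → #
    (3,2)@(7, 5): e=[89,60,-25] → ·
    (2,3)@(5, 7): e=[71,20,33] → #
    (3,3)@(7, 7): e=[73,52,-1] → ·
    (2,4)@(5, 9): e=[55,12,57] → #
    (3,4)@(7, 9): e=[57,44,23] → #
    (4,4)@(9, 9): e=[59,76,-11] → ·
    (2,5)@(5, 11): e=[39,4,81] → #
    (4,5)@(9, 11): e=[43,68,13] → #
  covered (14 px):
    · · · · · · · ·
    · # · · · · · ·
    · · # · · · · ·
    · · # · · · · ·
    · · # # · · · ·
    · · # # # · · ·
    · · · # # # · ·
    · · · # # # · ·
    · · · · · · · ·
    · · · · · · · ·
T3:
  2·area = 76  (B↔C swapped to make it positive)
  edge (2, 8)→(6, 0): d=(4,-8) top-left  bias=+0
  edge (6, 0)→(9, 13): d=(3,13) right/bottom  bias=-1
  edge (9, 13)→(2, 8): d=(-7,-5) top-left  bias=+0
    (2,1)@(5, 3): e=[4,22,50] → #
    (3,1)@(7, 3): e=[20,-4,60] → ·
    (2,2)@(5, 5): e=[12,28,36] → #
    (3,2)@(7, 5): e=[28,2,46] → #
    (4,2)@(9, 5): e=[44,-24,56] → ·
    (1,3)@(3, 7): e=[4,60,12] → #
    (4,3)@(9, 7): e=[52,-18,42] → ·
    (1,4)@(3, 9): e=[12,66,-2] → ·
    (2,4)@(5, 9): e=[28,40,8] → #
    (4,4)@(9, 9): e=[60,-12,28] → ·
    (2,5)@(5, 11): e=[36,46,-6] → ·
    (3,5)@(7, 11): e=[52,20,4] → #
    (4,6)@(9, 13): e=[76,0,0] → ·  [on edge]
  covered (9 px):
    · · · · · · · ·
    · · # · · · · ·
    · · # # · · · ·
    · # # # · · · ·
    · · # # · · · ·
    · · · # · · · ·
    · · · · · · · ·
    · · · · · · · ·
    · · · · · · · ·
    · · · · · · · ·
T4:
  2·area = 12
  edge (6, 14)→(2, 10): d=(-4,-4) top-left  bias=+0
  edge (2, 10)→(11, 16): d=(9,6) right/bottom  bias=-1
  edge (11, 16)→(6, 14): d=(-5,-2) top-left  bias=+0
    (0,4)@(1, 9): e=[0,-3,15] → ·  [on edge]
    (1,5)@(3, 11): e=[0,3,9] → #  [on edge]
    (2,5)@(5, 11): e=[8,-9,13] → ·
    (1,6)@(3, 13): e=[-8,21,-1] → ·
    (2,6)@(5, 13): e=[0,9,3] → #  [on edge]
    (3,6)@(7, 13): e=[8,-3,7] → ·
    (2,7)@(5, 15): e=[-8,27,-7] → ·
    (3,7)@(7, 15): e=[0,15,-3] → ·  [on edge]
    (4,7)@(9, 15): e=[8,3,1] → #
    (5,7)@(11, 15): e=[16,-9,5] → ·
    (4,8)@(9, 17): e=[0,21,-9] → ·  [on edge]
    (5,9)@(11, 19): e=[0,27,-15] → ·  [on edge]
  covered (3 px):
    · · · · · · · ·
    · · · · · · · ·
    · · · · · · · ·
    · · · · · · · ·
    · · · · · · · ·
    · # · · · · · ·
    · · # · · · · ·
    · · · · # · · ·
    · · · · · · · ·
    · · · · · · · ·

Result: [[1,4],[2,5],[3,5],[3,6],[4,6],[5,6],[4,7],[5,7],[4,8]]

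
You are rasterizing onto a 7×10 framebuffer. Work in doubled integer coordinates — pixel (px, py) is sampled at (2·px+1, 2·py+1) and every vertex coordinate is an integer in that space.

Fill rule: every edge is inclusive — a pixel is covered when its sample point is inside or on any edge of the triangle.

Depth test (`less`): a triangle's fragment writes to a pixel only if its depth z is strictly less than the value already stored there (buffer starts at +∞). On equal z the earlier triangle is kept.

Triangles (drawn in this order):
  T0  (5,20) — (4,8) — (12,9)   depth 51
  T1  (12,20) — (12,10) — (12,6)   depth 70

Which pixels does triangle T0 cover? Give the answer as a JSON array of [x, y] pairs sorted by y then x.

T0:
  2·area = 95
  edge (5, 20)→(4, 8): d=(-1,-12) inclusive
  edge (4, 8)→(12, 9): d=(8,1) inclusive
  edge (12, 9)→(5, 20): d=(-7,11) inclusive
    (2,4)@(5, 9): e=[11,7,77] → #
    (3,4)@(7, 9): e=[35,5,55] → #
    (4,4)@(9, 9): e=[59,3,33] → #
    (5,4)@(11, 9): e=[83,1,11] → #
    (6,4)@(13, 9): e=[107,-1,-11] → ·
    (2,5)@(5, 11): e=[9,23,63] → #
    (5,5)@(11, 11): e=[81,17,-3] → ·
    (2,6)@(5, 13): e=[7,39,49] → #
    (5,6)@(11, 13): e=[79,33,-17] → ·
    (2,7)@(5, 15): e=[5,55,35] → #
    (4,7)@(9, 15): e=[53,51,-9] → ·
    (2,8)@(5, 17): e=[3,71,21] → #
  covered (14 px):
    · · · · · · ·
    · · · · · · ·
    · · · · · · ·
    · · · · · · ·
    · · # # # # ·
    · · # # # · ·
    · · # # # · ·
    · · # # · · ·
    · · # · · · ·
    · · # · · · ·
T1:
  degenerate (2·area = 0) — covers nothing

Final: [[2,4],[3,4],[4,4],[5,4],[2,5],[3,5],[4,5],[2,6],[3,6],[4,6],[2,7],[3,7],[2,8],[2,9]]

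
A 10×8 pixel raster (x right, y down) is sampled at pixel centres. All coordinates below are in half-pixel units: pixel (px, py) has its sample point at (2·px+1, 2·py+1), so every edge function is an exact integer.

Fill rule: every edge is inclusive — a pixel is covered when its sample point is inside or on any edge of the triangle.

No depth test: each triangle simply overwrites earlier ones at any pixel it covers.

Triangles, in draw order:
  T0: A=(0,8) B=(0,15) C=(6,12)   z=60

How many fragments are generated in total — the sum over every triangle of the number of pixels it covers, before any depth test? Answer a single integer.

T0:
  2·area = 42  (B↔C swapped to make it positive)
  edge (0, 8)→(6, 12): d=(6,4) inclusive
  edge (6, 12)→(0, 15): d=(-6,3) inclusive
  edge (0, 15)→(0, 8): d=(0,-7) inclusive
    (0,4)@(1, 9): e=[2,33,7] → #
    (1,4)@(3, 9): e=[-6,27,21] → ·
    (0,5)@(1, 11): e=[14,21,7] → #
    (1,5)@(3, 11): e=[6,15,21] → #
    (2,5)@(5, 11): e=[-2,9,35] → ·
    (0,6)@(1, 13): e=[26,9,7] → #
    (2,6)@(5, 13): e=[10,-3,35] → ·
    (0,7)@(1, 15): e=[38,-3,7] → ·
    (1,7)@(3, 15): e=[30,-9,21] → ·
  covered (5 px):
    · · · · · · · · · ·
    · · · · · · · · · ·
    · · · · · · · · · ·
    · · · · · · · · · ·
    # · · · · · · · · ·
    # # · · · · · · · ·
    # # · · · · · · · ·
    · · · · · · · · · ·

Final: 5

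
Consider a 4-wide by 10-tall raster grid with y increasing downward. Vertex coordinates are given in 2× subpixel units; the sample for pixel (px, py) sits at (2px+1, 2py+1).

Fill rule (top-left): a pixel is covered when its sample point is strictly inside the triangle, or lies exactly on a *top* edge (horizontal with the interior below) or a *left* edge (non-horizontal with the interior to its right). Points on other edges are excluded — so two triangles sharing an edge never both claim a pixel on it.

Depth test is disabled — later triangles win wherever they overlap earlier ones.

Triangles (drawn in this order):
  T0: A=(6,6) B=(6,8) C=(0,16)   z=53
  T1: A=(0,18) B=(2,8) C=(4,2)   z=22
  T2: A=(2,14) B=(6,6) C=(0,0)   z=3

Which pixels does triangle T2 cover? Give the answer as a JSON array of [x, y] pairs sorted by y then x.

T0:
  2·area = 12
  edge (6, 6)→(6, 8): d=(0,2) right/bottom  bias=-1
  edge (6, 8)→(0, 16): d=(-6,8) right/bottom  bias=-1
  edge (0, 16)→(6, 6): d=(6,-10) top-left  bias=+0
    (2,4)@(5, 9): e=[2,2,8] → X
    (3,4)@(7, 9): e=[-2,-14,28] → .
    (1,5)@(3, 11): e=[6,6,0] → X  [on edge]
    (2,5)@(5, 11): e=[2,-10,20] → .
    (1,6)@(3, 13): e=[6,-6,12] → .
  covered (2 px):
    . . . .
    . . . .
    . . . .
    . . . .
    . . X .
    . X . .
    . . . .
    . . . .
    . . . .
    . . . .
T1:
  2·area = 8
  edge (0, 18)→(2, 8): d=(2,-10) top-left  bias=+0
  edge (2, 8)→(4, 2): d=(2,-6) top-left  bias=+0
  edge (4, 2)→(0, 18): d=(-4,16) right/bottom  bias=-1
    (1,1)@(3, 3): e=[0,-4,12] → .  [on edge]
    (1,2)@(3, 5): e=[4,0,4] → X  [on edge]
    (2,2)@(5, 5): e=[24,12,-28] → .
    (1,3)@(3, 7): e=[8,4,-4] → .
    (0,5)@(1, 11): e=[-4,0,12] → .  [on edge]
    (0,6)@(1, 13): e=[0,4,4] → X  [on edge]
    (1,6)@(3, 13): e=[20,16,-28] → .
    (0,7)@(1, 15): e=[4,8,-4] → .
  covered (2 px):
    . . . .
    . . . .
    . X . .
    . . . .
    . . . .
    . . . .
    X . . .
    . . . .
    . . . .
    . . . .
T2:
  2·area = 72  (B↔C swapped to make it positive)
  edge (2, 14)→(0, 0): d=(-2,-14) top-left  bias=+0
  edge (0, 0)→(6, 6): d=(6,6) right/bottom  bias=-1
  edge (6, 6)→(2, 14): d=(-4,8) right/bottom  bias=-1
    (0,0)@(1, 1): e=[12,0,60] → .  [on edge]
    (0,1)@(1, 3): e=[8,12,52] → X
    (1,1)@(3, 3): e=[36,0,36] → .  [on edge]
    (0,2)@(1, 5): e=[4,24,44] → X
    (1,2)@(3, 5): e=[32,12,28] → X
    (2,2)@(5, 5): e=[60,0,12] → .  [on edge]
    (0,3)@(1, 7): e=[0,36,36] → X  [on edge]
    (2,3)@(5, 7): e=[56,12,4] → X
    (3,3)@(7, 7): e=[84,0,-12] → .  [on edge]
    (0,4)@(1, 9): e=[-4,48,28] → .
    (1,4)@(3, 9): e=[24,36,12] → X
    (2,4)@(5, 9): e=[52,24,-4] → .
  covered (8 px):
    . . . .
    X . . .
    X X . .
    X X X .
    . X . .
    . X . .
    . . . .
    . . . .
    . . . .
    . . . .

Answer: [[0,1],[0,2],[1,2],[0,3],[1,3],[2,3],[1,4],[1,5]]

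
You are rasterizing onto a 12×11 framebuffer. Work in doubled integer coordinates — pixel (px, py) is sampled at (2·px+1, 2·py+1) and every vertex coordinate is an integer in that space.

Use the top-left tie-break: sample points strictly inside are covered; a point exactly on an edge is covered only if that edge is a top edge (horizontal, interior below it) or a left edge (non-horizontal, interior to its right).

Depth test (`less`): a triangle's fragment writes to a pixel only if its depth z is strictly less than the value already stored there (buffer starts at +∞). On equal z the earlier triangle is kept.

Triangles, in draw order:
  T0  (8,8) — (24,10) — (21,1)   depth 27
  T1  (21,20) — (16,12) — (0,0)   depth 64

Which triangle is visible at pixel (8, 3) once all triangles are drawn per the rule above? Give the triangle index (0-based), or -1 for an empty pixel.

T0:
  2·area = 138  (B↔C swapped to make it positive)
  edge (8, 8)→(21, 1): d=(13,-7) top-left  bias=+0
  edge (21, 1)→(24, 10): d=(3,9) right/bottom  bias=-1
  edge (24, 10)→(8, 8): d=(-16,-2) top-left  bias=+0
    (10,0)@(21, 1): e=[0,0,138] → ·  [on edge]
    (9,1)@(19, 3): e=[12,24,102] → #
    (10,1)@(21, 3): e=[26,6,106] → #
    (11,1)@(23, 3): e=[40,-12,110] → ·
    (7,2)@(15, 5): e=[10,66,62] → #
    (8,2)@(17, 5): e=[24,48,66] → #
    (11,2)@(23, 5): e=[66,-6,78] → ·
    (5,3)@(11, 7): e=[8,108,22] → #
    (6,3)@(13, 7): e=[22,90,26] → #
    (11,3)@(23, 7): e=[92,0,46] → ·  [on edge]
    (5,4)@(11, 9): e=[34,114,-10] → ·
    (6,4)@(13, 9): e=[48,96,-6] → ·
  covered (16 px):
    · · · · · · · · · · · ·
    · · · · · · · · · # # ·
    · · · · · · · # # # # ·
    · · · · · # # # # # # ·
    · · · · · · · · # # # #
    · · · · · · · · · · · ·
    · · · · · · · · · · · ·
    · · · · · · · · · · · ·
    · · · · · · · · · · · ·
    · · · · · · · · · · · ·
    · · · · · · · · · · · ·
T1:
  2·area = 68  (B↔C swapped to make it positive)
  edge (21, 20)→(0, 0): d=(-21,-20) top-left  bias=+0
  edge (0, 0)→(16, 12): d=(16,12) right/bottom  bias=-1
  edge (16, 12)→(21, 20): d=(5,8) right/bottom  bias=-1
    (4,3)@(9, 7): e=[33,4,31] → #
    (5,3)@(11, 7): e=[73,-20,15] → ·
    (4,4)@(9, 9): e=[-9,36,41] → ·
    (5,4)@(11, 9): e=[31,12,25] → #
    (6,4)@(13, 9): e=[71,-12,9] → ·
    (5,5)@(11, 11): e=[-11,44,35] → ·
    (6,5)@(13, 11): e=[29,20,19] → #
    (7,5)@(15, 11): e=[69,-4,3] → ·
    (6,6)@(13, 13): e=[-13,52,29] → ·
    (7,6)@(15, 13): e=[27,28,13] → #
    (8,6)@(17, 13): e=[67,4,-3] → ·
    (7,7)@(15, 15): e=[-15,60,23] → ·
  covered (6 px):
    · · · · · · · · · · · ·
    · · · · · · · · · · · ·
    · · · · · · · · · · · ·
    · · · · # · · · · · · ·
    · · · · · # · · · · · ·
    · · · · · · # · · · · ·
    · · · · · · · # · · · ·
    · · · · · · · · # · · ·
    · · · · · · · · · # · ·
    · · · · · · · · · · · ·
    · · · · · · · · · · · ·

Z-buffer (winner per pixel, '.' = empty):
  . . . . . . . . . . . .
  . . . . . . . . . 0 0 .
  . . . . . . . 0 0 0 0 .
  . . . . 1 0 0 0 0 0 0 .
  . . . . . 1 . . 0 0 0 0
  . . . . . . 1 . . . . .
  . . . . . . . 1 . . . .
  . . . . . . . . 1 . . .
  . . . . . . . . . 1 . .
  . . . . . . . . . . . .
  . . . . . . . . . . . .

Final: 0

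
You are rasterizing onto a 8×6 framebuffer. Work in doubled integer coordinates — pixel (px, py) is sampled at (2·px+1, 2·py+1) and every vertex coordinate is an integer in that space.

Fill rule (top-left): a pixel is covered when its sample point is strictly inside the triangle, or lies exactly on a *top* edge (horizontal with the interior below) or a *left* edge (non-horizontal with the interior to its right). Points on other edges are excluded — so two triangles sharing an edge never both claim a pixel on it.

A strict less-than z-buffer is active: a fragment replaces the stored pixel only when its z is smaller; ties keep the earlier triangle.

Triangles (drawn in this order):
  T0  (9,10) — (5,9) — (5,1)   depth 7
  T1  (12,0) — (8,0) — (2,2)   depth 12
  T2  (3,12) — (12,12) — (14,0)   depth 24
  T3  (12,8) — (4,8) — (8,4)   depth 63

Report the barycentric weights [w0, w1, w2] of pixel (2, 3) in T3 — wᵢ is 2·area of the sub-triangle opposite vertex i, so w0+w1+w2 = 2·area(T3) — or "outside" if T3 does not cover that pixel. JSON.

T0:
  2·area = 32
  edge (9, 10)→(5, 9): d=(-4,-1) top-left  bias=+0
  edge (5, 9)→(5, 1): d=(0,-8) top-left  bias=+0
  edge (5, 1)→(9, 10): d=(4,9) right/bottom  bias=-1
    (2,0)@(5, 1): e=[32,0,0] → .  [on edge]
    (2,1)@(5, 3): e=[24,0,8] → X  [on edge]
    (3,1)@(7, 3): e=[26,16,-10] → .
    (2,2)@(5, 5): e=[16,0,16] → X  [on edge]
    (3,2)@(7, 5): e=[18,16,-2] → .
    (2,3)@(5, 7): e=[8,0,24] → X  [on edge]
    (3,3)@(7, 7): e=[10,16,6] → X
    (4,3)@(9, 7): e=[12,32,-12] → .
    (2,4)@(5, 9): e=[0,0,32] → X  [on edge]
    (4,4)@(9, 9): e=[4,32,-4] → .
    (2,5)@(5, 11): e=[-8,0,40] → .  [on edge]
    (3,5)@(7, 11): e=[-6,16,22] → .
    (6,5)@(13, 11): e=[0,64,-32] → .  [on edge]
  covered (6 px):
    . . . . . . . .
    . . X . . . . .
    . . X . . . . .
    . . X X . . . .
    . . X X . . . .
    . . . . . . . .
T1:
  2·area = 8  (B↔C swapped to make it positive)
  edge (12, 0)→(2, 2): d=(-10,2) right/bottom  bias=-1
  edge (2, 2)→(8, 0): d=(6,-2) top-left  bias=+0
  edge (8, 0)→(12, 0): d=(4,0) top-left  bias=+0
    (2,0)@(5, 1): e=[4,0,4] → X  [on edge]
    (3,0)@(7, 1): e=[0,4,4] → .  [on edge]
    (2,1)@(5, 3): e=[-16,12,12] → .
  covered (1 px):
    . . X . . . . .
    . . . . . . . .
    . . . . . . . .
    . . . . . . . .
    . . . . . . . .
    . . . . . . . .
T2:
  2·area = 108  (B↔C swapped to make it positive)
  edge (3, 12)→(14, 0): d=(11,-12) top-left  bias=+0
  edge (14, 0)→(12, 12): d=(-2,12) right/bottom  bias=-1
  edge (12, 12)→(3, 12): d=(-9,0) right/bottom  bias=-1
    (6,1)@(13, 3): e=[21,6,81] → X
    (7,1)@(15, 3): e=[45,-18,81] → .
    (5,2)@(11, 5): e=[19,26,63] → X
    (7,2)@(15, 5): e=[67,-22,63] → .
    (4,3)@(9, 7): e=[17,46,45] → X
    (6,3)@(13, 7): e=[65,-2,45] → .
    (3,4)@(7, 9): e=[15,66,27] → X
    (6,4)@(13, 9): e=[87,-6,27] → .
    (2,5)@(5, 11): e=[13,86,9] → X
    (6,5)@(13, 11): e=[109,-10,9] → .
  covered (12 px):
    . . . . . . . .
    . . . . . . X .
    . . . . . X X .
    . . . . X X . .
    . . . X X X . .
    . . X X X X . .
T3:
  2·area = 32
  edge (12, 8)→(4, 8): d=(-8,0) right/bottom  bias=-1
  edge (4, 8)→(8, 4): d=(4,-4) top-left  bias=+0
  edge (8, 4)→(12, 8): d=(4,4) right/bottom  bias=-1
    (2,0)@(5, 1): e=[56,-24,0] → .  [on edge]
    (5,0)@(11, 1): e=[56,0,-24] → .  [on edge]
    (3,1)@(7, 3): e=[40,-8,0] → .  [on edge]
    (4,1)@(9, 3): e=[40,0,-8] → .  [on edge]
    (3,2)@(7, 5): e=[24,0,8] → X  [on edge]
    (4,2)@(9, 5): e=[24,8,0] → .  [on edge]
    (2,3)@(5, 7): e=[8,0,24] → X  [on edge]
    (4,3)@(9, 7): e=[8,16,8] → X
    (5,3)@(11, 7): e=[8,24,0] → .  [on edge]
    (1,4)@(3, 9): e=[-8,0,40] → .  [on edge]
    (2,4)@(5, 9): e=[-8,8,32] → .
    (3,4)@(7, 9): e=[-8,16,24] → .
    (6,4)@(13, 9): e=[-8,40,0] → .  [on edge]
    (0,5)@(1, 11): e=[-24,0,56] → .  [on edge]
    (7,5)@(15, 11): e=[-24,56,0] → .  [on edge]
  covered (4 px):
    . . . . . . . .
    . . . . . . . .
    . . . X . . . .
    . . X X X . . .
    . . . . . . . .
    . . . . . . . .

Answer: [0,24,8]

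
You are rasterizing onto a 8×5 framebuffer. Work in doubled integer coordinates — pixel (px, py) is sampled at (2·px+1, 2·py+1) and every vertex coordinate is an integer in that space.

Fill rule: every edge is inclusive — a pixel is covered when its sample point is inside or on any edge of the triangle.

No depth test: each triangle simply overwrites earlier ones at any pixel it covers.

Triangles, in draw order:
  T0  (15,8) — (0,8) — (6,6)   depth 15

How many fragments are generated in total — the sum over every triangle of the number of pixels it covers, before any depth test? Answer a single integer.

T0:
  2·area = 30
  edge (15, 8)→(0, 8): d=(-15,0) inclusive
  edge (0, 8)→(6, 6): d=(6,-2) inclusive
  edge (6, 6)→(15, 8): d=(9,2) inclusive
    (7,1)@(15, 3): e=[75,0,-45] → ·  [on edge]
    (4,2)@(9, 5): e=[45,0,-15] → ·  [on edge]
    (1,3)@(3, 7): e=[15,0,15] → #  [on edge]
    (2,3)@(5, 7): e=[15,4,11] → #
    (3,3)@(7, 7): e=[15,8,7] → #
    (4,3)@(9, 7): e=[15,12,3] → #
    (5,3)@(11, 7): e=[15,16,-1] → ·
    (1,4)@(3, 9): e=[-15,12,33] → ·
    (2,4)@(5, 9): e=[-15,16,29] → ·
    (3,4)@(7, 9): e=[-15,20,25] → ·
    (4,4)@(9, 9): e=[-15,24,21] → ·
  covered (4 px):
    · · · · · · · ·
    · · · · · · · ·
    · · · · · · · ·
    · # # # # · · ·
    · · · · · · · ·

Answer: 4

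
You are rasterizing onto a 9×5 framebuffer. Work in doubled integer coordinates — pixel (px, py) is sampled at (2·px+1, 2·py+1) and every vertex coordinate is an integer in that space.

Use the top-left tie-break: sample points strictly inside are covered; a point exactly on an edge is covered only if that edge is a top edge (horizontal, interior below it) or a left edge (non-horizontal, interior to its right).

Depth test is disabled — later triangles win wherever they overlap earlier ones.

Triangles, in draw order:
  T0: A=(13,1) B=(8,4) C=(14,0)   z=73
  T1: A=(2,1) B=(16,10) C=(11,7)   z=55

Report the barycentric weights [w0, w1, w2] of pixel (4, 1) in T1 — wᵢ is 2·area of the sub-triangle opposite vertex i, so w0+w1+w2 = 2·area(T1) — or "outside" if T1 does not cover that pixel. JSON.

T0:
  2·area = 2
  edge (13, 1)→(8, 4): d=(-5,3) right/bottom  bias=-1
  edge (8, 4)→(14, 0): d=(6,-4) top-left  bias=+0
  edge (14, 0)→(13, 1): d=(-1,1) right/bottom  bias=-1
    (6,0)@(13, 1): e=[0,2,0] → .  [on edge]
    (5,1)@(11, 3): e=[-4,6,0] → .  [on edge]
    (4,2)@(9, 5): e=[-8,10,0] → .  [on edge]
    (1,3)@(3, 7): e=[0,-2,4] → .  [on edge]
    (3,3)@(7, 7): e=[-12,14,0] → .  [on edge]
    (2,4)@(5, 9): e=[-16,18,0] → .  [on edge]
  covered (0 px):
    . . . . . . . . .
    . . . . . . . . .
    . . . . . . . . .
    . . . . . . . . .
    . . . . . . . . .
T1:
  2·area = 3
  edge (2, 1)→(16, 10): d=(14,9) right/bottom  bias=-1
  edge (16, 10)→(11, 7): d=(-5,-3) top-left  bias=+0
  edge (11, 7)→(2, 1): d=(-9,-6) top-left  bias=+0
    (0,0)@(1, 1): e=[9,0,-6] → .  [on edge]
    (2,1)@(5, 3): e=[1,2,0] → X  [on edge]
    (3,1)@(7, 3): e=[-17,8,12] → .
    (2,2)@(5, 5): e=[29,-8,-18] → .
    (5,3)@(11, 7): e=[3,0,0] → X  [on edge]
    (6,3)@(13, 7): e=[-15,6,12] → .
    (5,4)@(11, 9): e=[31,-10,-18] → .
  covered (2 px):
    . . . . . . . . .
    . . X . . . . . .
    . . . . . . . . .
    . . . . . X . . .
    . . . . . . . . .

Result: "outside"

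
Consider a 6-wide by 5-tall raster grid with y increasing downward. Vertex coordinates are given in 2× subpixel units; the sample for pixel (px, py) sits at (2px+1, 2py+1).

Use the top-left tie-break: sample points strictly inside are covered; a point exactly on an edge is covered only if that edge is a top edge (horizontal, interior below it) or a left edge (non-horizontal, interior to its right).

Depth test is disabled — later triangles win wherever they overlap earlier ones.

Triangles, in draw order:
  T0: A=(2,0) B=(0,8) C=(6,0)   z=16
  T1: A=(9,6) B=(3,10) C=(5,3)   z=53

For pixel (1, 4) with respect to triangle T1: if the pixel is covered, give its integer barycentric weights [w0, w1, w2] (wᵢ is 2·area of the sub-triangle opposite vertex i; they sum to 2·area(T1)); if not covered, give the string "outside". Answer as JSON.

T0:
  2·area = 32  (B↔C swapped to make it positive)
  edge (2, 0)→(6, 0): d=(4,0) top-left  bias=+0
  edge (6, 0)→(0, 8): d=(-6,8) right/bottom  bias=-1
  edge (0, 8)→(2, 0): d=(2,-8) top-left  bias=+0
    (1,0)@(3, 1): e=[4,18,10] → X
    (2,0)@(5, 1): e=[4,2,26] → X
    (3,0)@(7, 1): e=[4,-14,42] → .
    (1,1)@(3, 3): e=[12,6,14] → X
    (2,1)@(5, 3): e=[12,-10,30] → .
    (0,2)@(1, 5): e=[20,10,2] → X
    (1,2)@(3, 5): e=[20,-6,18] → .
    (0,3)@(1, 7): e=[28,-2,6] → .
  covered (4 px):
    . X X . . .
    . X . . . .
    X . . . . .
    . . . . . .
    . . . . . .
T1:
  2·area = 34
  edge (9, 6)→(3, 10): d=(-6,4) right/bottom  bias=-1
  edge (3, 10)→(5, 3): d=(2,-7) top-left  bias=+0
  edge (5, 3)→(9, 6): d=(4,3) right/bottom  bias=-1
    (2,1)@(5, 3): e=[34,0,0] → .  [on edge]
    (2,2)@(5, 5): e=[22,4,8] → X
    (3,2)@(7, 5): e=[14,18,2] → X
    (4,2)@(9, 5): e=[6,32,-4] → .
    (2,3)@(5, 7): e=[10,8,16] → X
    (4,3)@(9, 7): e=[-6,36,4] → .
    (2,4)@(5, 9): e=[-2,12,24] → .
    (3,4)@(7, 9): e=[-10,26,18] → .
  covered (4 px):
    . . . . . .
    . . . . . .
    . . X X . .
    . . X X . .
    . . . . . .

Result: "outside"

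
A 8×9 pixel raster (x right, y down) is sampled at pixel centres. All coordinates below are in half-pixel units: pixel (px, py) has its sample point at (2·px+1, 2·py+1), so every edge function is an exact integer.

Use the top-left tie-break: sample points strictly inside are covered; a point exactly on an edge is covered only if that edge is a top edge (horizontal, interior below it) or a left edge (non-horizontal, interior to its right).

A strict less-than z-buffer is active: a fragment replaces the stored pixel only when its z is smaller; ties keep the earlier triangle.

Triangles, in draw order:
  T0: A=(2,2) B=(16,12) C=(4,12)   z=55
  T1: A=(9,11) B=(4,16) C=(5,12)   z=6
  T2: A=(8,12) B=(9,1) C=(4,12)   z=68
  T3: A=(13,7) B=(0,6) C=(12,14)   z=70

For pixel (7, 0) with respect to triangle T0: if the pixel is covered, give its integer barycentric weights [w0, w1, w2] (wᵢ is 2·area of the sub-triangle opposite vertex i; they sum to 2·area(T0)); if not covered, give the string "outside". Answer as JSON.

T0:
  2·area = 120
  edge (2, 2)→(16, 12): d=(14,10) right/bottom  bias=-1
  edge (16, 12)→(4, 12): d=(-12,0) right/bottom  bias=-1
  edge (4, 12)→(2, 2): d=(-2,-10) top-left  bias=+0
    (1,1)@(3, 3): e=[4,108,8] → █
    (2,1)@(5, 3): e=[-16,108,28] → ·
    (1,2)@(3, 5): e=[32,84,4] → █
    (2,2)@(5, 5): e=[12,84,24] → █
    (3,2)@(7, 5): e=[-8,84,44] → ·
    (1,3)@(3, 7): e=[60,60,0] → █  [on edge]
    (3,3)@(7, 7): e=[20,60,40] → █
    (4,3)@(9, 7): e=[0,60,60] → ·  [on edge]
    (1,4)@(3, 9): e=[88,36,-4] → ·
    (2,4)@(5, 9): e=[68,36,16] → █
    (4,4)@(9, 9): e=[28,36,56] → █
    (5,4)@(11, 9): e=[8,36,76] → █
    (2,8)@(5, 17): e=[180,-60,0] → ·  [on edge]
  covered (15 px):
    · · · · · · · ·
    · █ · · · · · ·
    · █ █ · · · · ·
    · █ █ █ · · · ·
    · · █ █ █ █ · ·
    · · █ █ █ █ █ ·
    · · · · · · · ·
    · · · · · · · ·
    · · · · · · · ·
T1:
  2·area = 15
  edge (9, 11)→(4, 16): d=(-5,5) right/bottom  bias=-1
  edge (4, 16)→(5, 12): d=(1,-4) top-left  bias=+0
  edge (5, 12)→(9, 11): d=(4,-1) top-left  bias=+0
    (7,2)@(15, 5): e=[0,33,-18] → ·  [on edge]
    (6,3)@(13, 7): e=[0,27,-12] → ·  [on edge]
    (5,4)@(11, 9): e=[0,21,-6] → ·  [on edge]
    (4,5)@(9, 11): e=[0,15,0] → ·  [on edge]
    (0,6)@(1, 13): e=[30,-15,0] → ·  [on edge]
    (2,6)@(5, 13): e=[10,1,4] → █
    (3,6)@(7, 13): e=[0,9,6] → ·  [on edge]
    (2,7)@(5, 15): e=[0,3,12] → ·  [on edge]
    (1,8)@(3, 17): e=[0,-3,18] → ·  [on edge]
  covered (1 px):
    · · · · · · · ·
    · · · · · · · ·
    · · · · · · · ·
    · · · · · · · ·
    · · · · · · · ·
    · · · · · · · ·
    · · █ · · · · ·
    · · · · · · · ·
    · · · · · · · ·
T2:
  2·area = 44  (B↔C swapped to make it positive)
  edge (8, 12)→(4, 12): d=(-4,0) right/bottom  bias=-1
  edge (4, 12)→(9, 1): d=(5,-11) top-left  bias=+0
  edge (9, 1)→(8, 12): d=(-1,11) right/bottom  bias=-1
    (4,0)@(9, 1): e=[44,0,0] → ·  [on edge]
    (3,3)@(7, 7): e=[20,8,16] → █
    (4,3)@(9, 7): e=[20,30,-6] → ·
    (3,4)@(7, 9): e=[12,18,14] → █
    (4,4)@(9, 9): e=[12,40,-8] → ·
    (2,5)@(5, 11): e=[4,6,34] → █
    (4,5)@(9, 11): e=[4,50,-10] → ·
    (2,6)@(5, 13): e=[-4,16,32] → ·
    (3,6)@(7, 13): e=[-4,38,10] → ·
  covered (4 px):
    · · · · · · · ·
    · · · · · · · ·
    · · · · · · · ·
    · · · █ · · · ·
    · · · █ · · · ·
    · · █ █ · · · ·
    · · · · · · · ·
    · · · · · · · ·
    · · · · · · · ·
T3:
  2·area = 92  (B↔C swapped to make it positive)
  edge (13, 7)→(12, 14): d=(-1,7) right/bottom  bias=-1
  edge (12, 14)→(0, 6): d=(-12,-8) top-left  bias=+0
  edge (0, 6)→(13, 7): d=(13,1) right/bottom  bias=-1
    (1,3)@(3, 7): e=[70,12,10] → █
    (2,3)@(5, 7): e=[56,28,8] → █
    (3,3)@(7, 7): e=[42,44,6] → █
    (4,3)@(9, 7): e=[28,60,4] → █
    (5,3)@(11, 7): e=[14,76,2] → █
    (6,3)@(13, 7): e=[0,92,0] → ·  [on edge]
    (1,4)@(3, 9): e=[68,-12,36] → ·
    (2,4)@(5, 9): e=[54,4,34] → █
    (6,4)@(13, 9): e=[-2,68,26] → ·
    (2,5)@(5, 11): e=[52,-20,60] → ·
    (3,5)@(7, 11): e=[38,-4,58] → ·
    (4,5)@(9, 11): e=[24,12,56] → █
  covered (12 px):
    · · · · · · · ·
    · · · · · · · ·
    · · · · · · · ·
    · █ █ █ █ █ · ·
    · · █ █ █ █ · ·
    · · · · █ █ · ·
    · · · · · █ · ·
    · · · · · · · ·
    · · · · · · · ·

Result: "outside"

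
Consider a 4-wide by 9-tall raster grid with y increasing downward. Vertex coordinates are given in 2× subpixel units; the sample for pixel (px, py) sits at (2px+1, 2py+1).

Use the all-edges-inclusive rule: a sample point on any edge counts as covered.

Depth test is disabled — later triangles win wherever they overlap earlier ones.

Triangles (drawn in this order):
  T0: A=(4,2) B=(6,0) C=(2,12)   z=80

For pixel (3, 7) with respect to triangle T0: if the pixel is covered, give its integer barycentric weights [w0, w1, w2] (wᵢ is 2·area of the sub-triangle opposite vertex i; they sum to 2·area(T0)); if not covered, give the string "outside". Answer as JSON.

T0:
  2·area = 16
  edge (4, 2)→(6, 0): d=(2,-2) inclusive
  edge (6, 0)→(2, 12): d=(-4,12) inclusive
  edge (2, 12)→(4, 2): d=(2,-10) inclusive
    (2,0)@(5, 1): e=[0,8,8] → #  [on edge]
    (3,0)@(7, 1): e=[4,-16,28] → ·
    (1,1)@(3, 3): e=[0,24,-8] → ·  [on edge]
    (2,1)@(5, 3): e=[4,0,12] → #  [on edge]
    (3,1)@(7, 3): e=[8,-24,32] → ·
    (0,2)@(1, 5): e=[0,40,-24] → ·  [on edge]
    (2,2)@(5, 5): e=[8,-8,16] → ·
    (1,3)@(3, 7): e=[8,8,0] → #  [on edge]
    (2,3)@(5, 7): e=[12,-16,20] → ·
    (1,4)@(3, 9): e=[12,0,4] → #  [on edge]
    (2,4)@(5, 9): e=[16,-24,24] → ·
    (1,5)@(3, 11): e=[16,-8,8] → ·
    (0,7)@(1, 15): e=[20,0,-4] → ·  [on edge]
    (0,8)@(1, 17): e=[24,-8,0] → ·  [on edge]
  covered (4 px):
    · · # ·
    · · # ·
    · · · ·
    · # · ·
    · # · ·
    · · · ·
    · · · ·
    · · · ·
    · · · ·

Result: "outside"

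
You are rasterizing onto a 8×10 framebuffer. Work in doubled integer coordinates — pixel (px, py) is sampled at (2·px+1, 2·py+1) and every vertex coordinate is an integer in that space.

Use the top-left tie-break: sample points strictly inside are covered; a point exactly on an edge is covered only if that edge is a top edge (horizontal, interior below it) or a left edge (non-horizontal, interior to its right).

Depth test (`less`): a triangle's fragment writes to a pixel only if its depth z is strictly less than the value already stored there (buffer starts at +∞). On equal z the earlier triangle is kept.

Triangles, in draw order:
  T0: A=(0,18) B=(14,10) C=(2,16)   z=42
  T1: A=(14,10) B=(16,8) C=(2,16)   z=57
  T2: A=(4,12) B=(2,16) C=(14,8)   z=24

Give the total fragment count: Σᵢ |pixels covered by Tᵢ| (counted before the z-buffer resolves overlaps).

T0:
  2·area = 12  (B↔C swapped to make it positive)
  edge (0, 18)→(2, 16): d=(2,-2) top-left  bias=+0
  edge (2, 16)→(14, 10): d=(12,-6) top-left  bias=+0
  edge (14, 10)→(0, 18): d=(-14,8) right/bottom  bias=-1
    (7,1)@(15, 3): e=[0,-78,90] → ·  [on edge]
    (6,2)@(13, 5): e=[0,-66,78] → ·  [on edge]
    (5,3)@(11, 7): e=[0,-54,66] → ·  [on edge]
    (4,4)@(9, 9): e=[0,-42,54] → ·  [on edge]
    (3,5)@(7, 11): e=[0,-30,42] → ·  [on edge]
    (2,6)@(5, 13): e=[0,-18,30] → ·  [on edge]
    (1,7)@(3, 15): e=[0,-6,18] → ·  [on edge]
    (2,7)@(5, 15): e=[4,6,2] → #
    (3,7)@(7, 15): e=[8,18,-14] → ·
    (0,8)@(1, 17): e=[0,6,6] → #  [on edge]
    (1,8)@(3, 17): e=[4,18,-10] → ·
    (2,8)@(5, 17): e=[8,30,-26] → ·
  covered (2 px):
    · · · · · · · ·
    · · · · · · · ·
    · · · · · · · ·
    · · · · · · · ·
    · · · · · · · ·
    · · · · · · · ·
    · · · · · · · ·
    · · # · · · · ·
    # · · · · · · ·
    · · · · · · · ·
T1:
  2·area = 12  (B↔C swapped to make it positive)
  edge (14, 10)→(2, 16): d=(-12,6) right/bottom  bias=-1
  edge (2, 16)→(16, 8): d=(14,-8) top-left  bias=+0
  edge (16, 8)→(14, 10): d=(-2,2) right/bottom  bias=-1
    (7,4)@(15, 9): e=[6,6,0] → ·  [on edge]
    (5,5)@(11, 11): e=[6,2,4] → #
    (6,5)@(13, 11): e=[-6,18,0] → ·  [on edge]
    (5,6)@(11, 13): e=[-18,30,0] → ·  [on edge]
    (4,7)@(9, 15): e=[-30,42,0] → ·  [on edge]
    (3,8)@(7, 17): e=[-42,54,0] → ·  [on edge]
    (2,9)@(5, 19): e=[-54,66,0] → ·  [on edge]
  covered (1 px):
    · · · · · · · ·
    · · · · · · · ·
    · · · · · · · ·
    · · · · · · · ·
    · · · · · · · ·
    · · · · · # · ·
    · · · · · · · ·
    · · · · · · · ·
    · · · · · · · ·
    · · · · · · · ·
T2:
  2·area = 32  (B↔C swapped to make it positive)
  edge (4, 12)→(14, 8): d=(10,-4) top-left  bias=+0
  edge (14, 8)→(2, 16): d=(-12,8) right/bottom  bias=-1
  edge (2, 16)→(4, 12): d=(2,-4) top-left  bias=+0
    (3,5)@(7, 11): e=[2,20,10] → #
    (4,5)@(9, 11): e=[10,4,18] → #
    (5,5)@(11, 11): e=[18,-12,26] → ·
    (2,6)@(5, 13): e=[14,12,6] → #
    (3,6)@(7, 13): e=[22,-4,14] → ·
    (4,6)@(9, 13): e=[30,-20,22] → ·
    (1,7)@(3, 15): e=[26,4,2] → #
    (2,7)@(5, 15): e=[34,-12,10] → ·
    (1,8)@(3, 17): e=[46,-20,6] → ·
  covered (4 px):
    · · · · · · · ·
    · · · · · · · ·
    · · · · · · · ·
    · · · · · · · ·
    · · · · · · · ·
    · · · # # · · ·
    · · # · · · · ·
    · # · · · · · ·
    · · · · · · · ·
    · · · · · · · ·

Answer: 7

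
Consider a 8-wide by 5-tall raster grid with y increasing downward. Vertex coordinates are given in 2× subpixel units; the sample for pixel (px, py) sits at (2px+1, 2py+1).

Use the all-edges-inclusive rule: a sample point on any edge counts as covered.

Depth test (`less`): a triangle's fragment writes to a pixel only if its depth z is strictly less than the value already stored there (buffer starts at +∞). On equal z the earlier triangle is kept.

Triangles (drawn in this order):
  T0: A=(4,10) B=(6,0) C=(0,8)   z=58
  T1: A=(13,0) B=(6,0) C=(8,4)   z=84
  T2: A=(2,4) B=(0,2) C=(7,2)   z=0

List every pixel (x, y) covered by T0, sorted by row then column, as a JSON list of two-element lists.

T0:
  2·area = 44  (B↔C swapped to make it positive)
  edge (4, 10)→(0, 8): d=(-4,-2) inclusive
  edge (0, 8)→(6, 0): d=(6,-8) inclusive
  edge (6, 0)→(4, 10): d=(-2,10) inclusive
    (2,1)@(5, 3): e=[30,10,4] → █
    (3,1)@(7, 3): e=[34,26,-16] → ·
    (1,2)@(3, 5): e=[18,6,20] → █
    (2,2)@(5, 5): e=[22,22,0] → █  [on edge]
    (3,2)@(7, 5): e=[26,38,-20] → ·
    (0,3)@(1, 7): e=[6,2,36] → █
    (2,3)@(5, 7): e=[14,34,-4] → ·
    (0,4)@(1, 9): e=[-2,14,32] → ·
    (1,4)@(3, 9): e=[2,30,12] → █
    (2,4)@(5, 9): e=[6,46,-8] → ·
  covered (6 px):
    · · · · · · · ·
    · · █ · · · · ·
    · █ █ · · · · ·
    █ █ · · · · · ·
    · █ · · · · · ·
T1:
  2·area = 28  (B↔C swapped to make it positive)
  edge (13, 0)→(8, 4): d=(-5,4) inclusive
  edge (8, 4)→(6, 0): d=(-2,-4) inclusive
  edge (6, 0)→(13, 0): d=(7,0) inclusive
    (3,0)@(7, 1): e=[19,2,7] → █
    (4,0)@(9, 1): e=[11,10,7] → █
    (5,0)@(11, 1): e=[3,18,7] → █
    (6,0)@(13, 1): e=[-5,26,7] → ·
    (3,1)@(7, 3): e=[9,-2,21] → ·
    (4,1)@(9, 3): e=[1,6,21] → █
    (5,1)@(11, 3): e=[-7,14,21] → ·
    (4,2)@(9, 5): e=[-9,2,35] → ·
  covered (4 px):
    · · · █ █ █ · ·
    · · · · █ · · ·
    · · · · · · · ·
    · · · · · · · ·
    · · · · · · · ·
T2:
  2·area = 14
  edge (2, 4)→(0, 2): d=(-2,-2) inclusive
  edge (0, 2)→(7, 2): d=(7,0) inclusive
  edge (7, 2)→(2, 4): d=(-5,2) inclusive
    (0,1)@(1, 3): e=[0,7,7] → █  [on edge]
    (1,1)@(3, 3): e=[4,7,3] → █
    (2,1)@(5, 3): e=[8,7,-1] → ·
    (0,2)@(1, 5): e=[-4,21,-3] → ·
    (1,2)@(3, 5): e=[0,21,-7] → ·  [on edge]
    (2,3)@(5, 7): e=[0,35,-21] → ·  [on edge]
    (3,4)@(7, 9): e=[0,49,-35] → ·  [on edge]
  covered (2 px):
    · · · · · · · ·
    █ █ · · · · · ·
    · · · · · · · ·
    · · · · · · · ·
    · · · · · · · ·

Result: [[2,1],[1,2],[2,2],[0,3],[1,3],[1,4]]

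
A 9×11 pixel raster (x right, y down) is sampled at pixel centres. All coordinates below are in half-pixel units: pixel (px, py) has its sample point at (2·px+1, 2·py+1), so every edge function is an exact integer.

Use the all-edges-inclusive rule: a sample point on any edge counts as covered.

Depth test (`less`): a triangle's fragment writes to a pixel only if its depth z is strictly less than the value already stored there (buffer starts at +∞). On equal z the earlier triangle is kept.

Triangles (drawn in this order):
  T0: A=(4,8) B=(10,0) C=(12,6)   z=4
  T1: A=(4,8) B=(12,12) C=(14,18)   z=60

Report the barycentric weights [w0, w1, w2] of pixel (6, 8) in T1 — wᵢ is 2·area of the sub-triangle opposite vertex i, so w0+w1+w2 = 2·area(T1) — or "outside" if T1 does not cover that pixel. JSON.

T0:
  2·area = 52
  edge (4, 8)→(10, 0): d=(6,-8) inclusive
  edge (10, 0)→(12, 6): d=(2,6) inclusive
  edge (12, 6)→(4, 8): d=(-8,2) inclusive
    (4,1)@(9, 3): e=[10,12,30] → █
    (5,1)@(11, 3): e=[26,0,26] → █  [on edge]
    (6,1)@(13, 3): e=[42,-12,22] → ·
    (3,2)@(7, 5): e=[6,28,18] → █
    (6,2)@(13, 5): e=[54,-8,6] → ·
    (2,3)@(5, 7): e=[2,44,6] → █
    (4,3)@(9, 7): e=[34,20,-2] → ·
    (5,3)@(11, 7): e=[50,8,-6] → ·
    (2,4)@(5, 9): e=[14,48,-10] → ·
    (3,4)@(7, 9): e=[30,36,-14] → ·
    (6,4)@(13, 9): e=[78,0,-26] → ·  [on edge]
    (7,7)@(15, 15): e=[130,0,-78] → ·  [on edge]
    (8,10)@(17, 21): e=[182,0,-130] → ·  [on edge]
  covered (7 px):
    · · · · · · · · ·
    · · · · █ █ · · ·
    · · · █ █ █ · · ·
    · · █ █ · · · · ·
    · · · · · · · · ·
    · · · · · · · · ·
    · · · · · · · · ·
    · · · · · · · · ·
    · · · · · · · · ·
    · · · · · · · · ·
    · · · · · · · · ·
T1:
  2·area = 40
  edge (4, 8)→(12, 12): d=(8,4) inclusive
  edge (12, 12)→(14, 18): d=(2,6) inclusive
  edge (14, 18)→(4, 8): d=(-10,-10) inclusive
    (4,1)@(9, 3): e=[-60,0,100] → ·  [on edge]
    (0,2)@(1, 5): e=[-12,52,0] → ·  [on edge]
    (1,3)@(3, 7): e=[-4,44,0] → ·  [on edge]
    (2,4)@(5, 9): e=[4,36,0] → █  [on edge]
    (3,4)@(7, 9): e=[-4,24,20] → ·
    (5,4)@(11, 9): e=[-20,0,60] → ·  [on edge]
    (2,5)@(5, 11): e=[20,40,-20] → ·
    (3,5)@(7, 11): e=[12,28,0] → █  [on edge]
    (4,5)@(9, 11): e=[4,16,20] → █
    (5,5)@(11, 11): e=[-4,4,40] → ·
    (3,6)@(7, 13): e=[28,32,-20] → ·
    (4,6)@(9, 13): e=[20,20,0] → █  [on edge]
    (5,7)@(11, 15): e=[28,12,0] → █  [on edge]
    (6,7)@(13, 15): e=[20,0,20] → █  [on edge]
    (6,8)@(13, 17): e=[36,4,0] → █  [on edge]
    (7,9)@(15, 19): e=[44,-4,0] → ·  [on edge]
    (7,10)@(15, 21): e=[60,0,-20] → ·  [on edge]
    (8,10)@(17, 21): e=[52,-12,0] → ·  [on edge]
  covered (8 px):
    · · · · · · · · ·
    · · · · · · · · ·
    · · · · · · · · ·
    · · · · · · · · ·
    · · █ · · · · · ·
    · · · █ █ · · · ·
    · · · · █ █ · · ·
    · · · · · █ █ · ·
    · · · · · · █ · ·
    · · · · · · · · ·
    · · · · · · · · ·

Answer: [4,0,36]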